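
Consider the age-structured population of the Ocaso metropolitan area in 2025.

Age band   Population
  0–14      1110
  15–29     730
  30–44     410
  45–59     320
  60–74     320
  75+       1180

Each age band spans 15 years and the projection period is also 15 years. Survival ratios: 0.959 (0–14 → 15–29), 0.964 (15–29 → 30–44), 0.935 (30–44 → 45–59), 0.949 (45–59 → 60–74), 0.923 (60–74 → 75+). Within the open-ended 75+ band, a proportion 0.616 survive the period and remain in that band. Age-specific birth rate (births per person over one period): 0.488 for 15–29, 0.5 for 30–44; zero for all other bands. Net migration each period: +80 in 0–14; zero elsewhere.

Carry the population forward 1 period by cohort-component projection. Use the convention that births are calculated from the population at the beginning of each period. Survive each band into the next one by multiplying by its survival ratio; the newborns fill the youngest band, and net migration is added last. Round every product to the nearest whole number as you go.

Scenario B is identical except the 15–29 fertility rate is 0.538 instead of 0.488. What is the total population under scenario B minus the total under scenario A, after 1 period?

After projecting period 1:
Births: 730 × 0.488 = 356 ; 410 × 0.5 = 205 ⇒ total 561
15–29: 1110 × 0.959 = 1064
30–44: 730 × 0.964 = 704
45–59: 410 × 0.935 = 383
60–74: 320 × 0.949 = 304
75+: 320 × 0.923 + 1180 × 0.616 = 295 + 727 = 1022
Net migration: 0–14 + 80 → 641
End of period: [641, 1064, 704, 383, 304, 1022]
Scenario A total after 1 period: 4118
Scenario B projection —
After projecting period 1:
Births: 730 × 0.538 = 393 ; 410 × 0.5 = 205 ⇒ total 598
15–29: 1110 × 0.959 = 1064
30–44: 730 × 0.964 = 704
45–59: 410 × 0.935 = 383
60–74: 320 × 0.949 = 304
75+: 320 × 0.923 + 1180 × 0.616 = 295 + 727 = 1022
Net migration: 0–14 + 80 → 678
End of period: [678, 1064, 704, 383, 304, 1022]
Scenario B total after 1 period: 4155
Difference B − A = 4155 − 4118 = 37

37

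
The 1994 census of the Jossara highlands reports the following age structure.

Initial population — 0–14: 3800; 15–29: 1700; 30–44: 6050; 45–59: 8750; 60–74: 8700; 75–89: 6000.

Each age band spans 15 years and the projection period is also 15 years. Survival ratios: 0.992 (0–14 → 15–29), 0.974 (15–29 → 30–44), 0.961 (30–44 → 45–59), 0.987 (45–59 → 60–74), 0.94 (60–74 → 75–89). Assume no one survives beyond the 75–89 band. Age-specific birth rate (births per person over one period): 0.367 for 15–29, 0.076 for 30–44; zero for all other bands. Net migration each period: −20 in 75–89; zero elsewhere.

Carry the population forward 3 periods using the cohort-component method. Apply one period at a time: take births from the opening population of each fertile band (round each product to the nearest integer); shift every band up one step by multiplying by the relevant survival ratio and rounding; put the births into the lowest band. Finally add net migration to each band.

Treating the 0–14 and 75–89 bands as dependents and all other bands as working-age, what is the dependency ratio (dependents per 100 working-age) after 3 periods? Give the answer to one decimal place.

79.1

After projecting period 1:
Births: 1700 × 0.367 = 624 ; 6050 × 0.076 = 460 — total 1084
15–29: 3800 × 0.992 = 3770
30–44: 1700 × 0.974 = 1656
45–59: 6050 × 0.961 = 5814
60–74: 8750 × 0.987 = 8636
75–89: 8700 × 0.94 = 8178
Net migration: 75–89 − 20 → 8158
Giving 1084 / 3770 / 1656 / 5814 / 8636 / 8158.
After projecting period 2:
Births: 3770 × 0.367 = 1384 ; 1656 × 0.076 = 126 — total 1510
15–29: 1084 × 0.992 = 1075
30–44: 3770 × 0.974 = 3672
45–59: 1656 × 0.961 = 1591
60–74: 5814 × 0.987 = 5738
75–89: 8636 × 0.94 = 8118
Net migration: 75–89 − 20 → 8098
Giving 1510 / 1075 / 3672 / 1591 / 5738 / 8098.
After projecting period 3:
Births: 1075 × 0.367 = 395 ; 3672 × 0.076 = 279 — total 674
15–29: 1510 × 0.992 = 1498
30–44: 1075 × 0.974 = 1047
45–59: 3672 × 0.961 = 3529
60–74: 1591 × 0.987 = 1570
75–89: 5738 × 0.94 = 5394
Net migration: 75–89 − 20 → 5374
Giving 674 / 1498 / 1047 / 3529 / 1570 / 5374.
Dependents (band 0–14 + band 75–89) = 674 + 5374 = 6048; working-age = 7644; ratio = 6048/7644 × 100 = 79.1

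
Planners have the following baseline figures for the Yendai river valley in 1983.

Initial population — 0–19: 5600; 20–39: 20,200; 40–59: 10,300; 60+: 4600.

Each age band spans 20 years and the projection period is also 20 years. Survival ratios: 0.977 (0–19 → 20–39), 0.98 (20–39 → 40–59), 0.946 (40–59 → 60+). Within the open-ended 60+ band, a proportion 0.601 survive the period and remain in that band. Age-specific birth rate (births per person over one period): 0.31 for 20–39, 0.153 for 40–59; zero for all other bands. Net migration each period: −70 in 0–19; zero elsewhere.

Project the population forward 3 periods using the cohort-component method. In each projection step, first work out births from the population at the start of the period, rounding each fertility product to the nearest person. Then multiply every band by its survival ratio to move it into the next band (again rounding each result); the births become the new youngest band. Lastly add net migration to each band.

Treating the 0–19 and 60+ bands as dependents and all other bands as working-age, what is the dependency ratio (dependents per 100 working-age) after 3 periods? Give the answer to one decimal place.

Let group 1 be 0–19 through group 4 = 60+.
— Period 1 —
Births: 20200 × 0.31 = 6262 ; 10300 × 0.153 = 1576 ⇒ total 7838
Group 2: 5600 × 0.977 = 5471
Group 3: 20200 × 0.98 = 19796
Group 4: 10300 × 0.946 + 4600 × 0.601 = 9744 + 2765 = 12509
Net migration: Group 1 − 70 → 7768
→ [7768, 5471, 19796, 12509]
— Period 2 —
Births: 5471 × 0.31 = 1696 ; 19796 × 0.153 = 3029 ⇒ total 4725
Group 2: 7768 × 0.977 = 7589
Group 3: 5471 × 0.98 = 5362
Group 4: 19796 × 0.946 + 12509 × 0.601 = 18727 + 7518 = 26245
Net migration: Group 1 − 70 → 4655
→ [4655, 7589, 5362, 26245]
— Period 3 —
Births: 7589 × 0.31 = 2353 ; 5362 × 0.153 = 820 ⇒ total 3173
Group 2: 4655 × 0.977 = 4548
Group 3: 7589 × 0.98 = 7437
Group 4: 5362 × 0.946 + 26245 × 0.601 = 5072 + 15773 = 20845
Net migration: Group 1 − 70 → 3103
→ [3103, 4548, 7437, 20845]
Dependents (band 0–19 + band 60+) = 3103 + 20845 = 23948; working-age = 11985; ratio = 23948/11985 × 100 = 199.8

199.8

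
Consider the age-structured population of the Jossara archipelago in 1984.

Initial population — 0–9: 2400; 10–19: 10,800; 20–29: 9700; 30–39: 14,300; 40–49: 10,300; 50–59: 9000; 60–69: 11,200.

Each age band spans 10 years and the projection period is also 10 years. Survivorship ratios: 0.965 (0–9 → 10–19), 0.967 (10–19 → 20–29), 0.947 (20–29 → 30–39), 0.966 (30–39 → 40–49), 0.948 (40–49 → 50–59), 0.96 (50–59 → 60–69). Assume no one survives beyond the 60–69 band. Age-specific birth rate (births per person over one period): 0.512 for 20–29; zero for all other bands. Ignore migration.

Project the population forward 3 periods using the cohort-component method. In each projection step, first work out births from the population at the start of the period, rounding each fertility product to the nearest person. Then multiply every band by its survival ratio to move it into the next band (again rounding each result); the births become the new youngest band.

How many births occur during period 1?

4966

Period 1.
Births: 9700 × 0.512 = 4966
10–19: 2400 × 0.965 = 2316
20–29: 10800 × 0.967 = 10444
30–39: 9700 × 0.947 = 9186
40–49: 14300 × 0.966 = 13814
50–59: 10300 × 0.948 = 9764
60–69: 9000 × 0.96 = 8640
End of period: [4966, 2316, 10444, 9186, 13814, 9764, 8640]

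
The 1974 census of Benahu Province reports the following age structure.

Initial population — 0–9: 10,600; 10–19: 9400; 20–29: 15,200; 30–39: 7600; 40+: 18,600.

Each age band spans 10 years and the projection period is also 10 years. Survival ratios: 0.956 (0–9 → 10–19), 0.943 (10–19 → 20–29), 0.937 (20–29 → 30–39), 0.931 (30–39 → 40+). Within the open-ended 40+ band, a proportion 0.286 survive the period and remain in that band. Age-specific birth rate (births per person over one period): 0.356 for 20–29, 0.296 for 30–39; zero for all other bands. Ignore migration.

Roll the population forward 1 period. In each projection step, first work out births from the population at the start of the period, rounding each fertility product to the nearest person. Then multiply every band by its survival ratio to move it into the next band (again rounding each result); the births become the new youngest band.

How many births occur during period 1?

Numbering the groups 1..5 from youngest to oldest:
— Period 1 —
Births: 15200 × 0.356 = 5411, 7600 × 0.296 = 2250 ⇒ total 7661
Group 2: 10600 × 0.956 = 10134
Group 3: 9400 × 0.943 = 8864
Group 4: 15200 × 0.937 = 14242
Group 5: 7600 × 0.931 + 18600 × 0.286 = 7076 + 5320 = 12396
→ [7661, 10134, 8864, 14242, 12396]

7661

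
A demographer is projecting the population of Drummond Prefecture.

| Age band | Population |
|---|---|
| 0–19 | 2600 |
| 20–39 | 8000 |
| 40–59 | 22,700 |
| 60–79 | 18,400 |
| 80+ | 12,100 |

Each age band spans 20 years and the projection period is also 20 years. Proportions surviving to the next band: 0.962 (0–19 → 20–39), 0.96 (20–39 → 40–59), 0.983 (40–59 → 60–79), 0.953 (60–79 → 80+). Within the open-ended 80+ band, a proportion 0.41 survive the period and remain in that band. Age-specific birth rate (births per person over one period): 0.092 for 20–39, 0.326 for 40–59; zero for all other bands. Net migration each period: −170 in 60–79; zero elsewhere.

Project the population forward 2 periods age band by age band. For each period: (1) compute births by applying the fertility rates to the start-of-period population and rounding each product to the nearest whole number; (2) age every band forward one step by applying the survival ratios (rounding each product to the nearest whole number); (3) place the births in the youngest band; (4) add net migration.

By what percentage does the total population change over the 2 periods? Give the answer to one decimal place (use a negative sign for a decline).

-20.6

Let band 1 be 0–19 through band 5 = 80+.
After projecting period 1:
Births: 8000 × 0.092 = 736  |  22700 × 0.326 = 7400 → 8136
Band 2: 2600 × 0.962 = 2501
Band 3: 8000 × 0.96 = 7680
Band 4: 22700 × 0.983 = 22314
Band 5: 18400 × 0.953 + 12100 × 0.41 = 17535 + 4961 = 22496
Net migration: Band 4 − 170 → 22144
Population now: 0–19=8136, 20–39=2501, 40–59=7680, 60–79=22144, 80+=22496
After projecting period 2:
Births: 2501 × 0.092 = 230  |  7680 × 0.326 = 2504 → 2734
Band 2: 8136 × 0.962 = 7827
Band 3: 2501 × 0.96 = 2401
Band 4: 7680 × 0.983 = 7549
Band 5: 22144 × 0.953 + 22496 × 0.41 = 21103 + 9223 = 30326
Net migration: Band 4 − 170 → 7379
Population now: 0–19=2734, 20–39=7827, 40–59=2401, 60–79=7379, 80+=30326
Total: 63800 → 50667; change = -13133; percentage change = -20.6%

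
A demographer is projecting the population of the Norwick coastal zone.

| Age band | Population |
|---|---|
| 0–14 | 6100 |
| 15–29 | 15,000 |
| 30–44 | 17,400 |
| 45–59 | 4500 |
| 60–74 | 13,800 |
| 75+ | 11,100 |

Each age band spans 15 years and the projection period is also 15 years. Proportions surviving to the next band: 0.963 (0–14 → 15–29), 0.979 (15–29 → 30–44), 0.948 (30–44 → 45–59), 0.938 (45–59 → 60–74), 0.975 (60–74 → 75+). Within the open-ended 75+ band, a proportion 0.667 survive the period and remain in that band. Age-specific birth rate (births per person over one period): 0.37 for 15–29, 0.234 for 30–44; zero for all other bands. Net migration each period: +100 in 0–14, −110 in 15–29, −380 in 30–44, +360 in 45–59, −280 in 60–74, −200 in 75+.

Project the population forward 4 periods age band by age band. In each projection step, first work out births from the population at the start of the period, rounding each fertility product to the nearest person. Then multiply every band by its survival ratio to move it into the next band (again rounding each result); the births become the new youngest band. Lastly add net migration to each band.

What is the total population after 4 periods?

56621

After projecting period 1:
Births: 15000 × 0.37 = 5550 ; 17400 × 0.234 = 4072 → 9622
15–29: 6100 × 0.963 = 5874
30–44: 15000 × 0.979 = 14685
45–59: 17400 × 0.948 = 16495
60–74: 4500 × 0.938 = 4221
75+: 13800 × 0.975 + 11100 × 0.667 = 13455 + 7404 = 20859
Net migration: 0–14 + 100 → 9722; 15–29 − 110 → 5764; 30–44 − 380 → 14305; 45–59 + 360 → 16855; 60–74 − 280 → 3941; 75+ − 200 → 20659
Giving 9722 / 5764 / 14305 / 16855 / 3941 / 20659.
After projecting period 2:
Births: 5764 × 0.37 = 2133 ; 14305 × 0.234 = 3347 → 5480
15–29: 9722 × 0.963 = 9362
30–44: 5764 × 0.979 = 5643
45–59: 14305 × 0.948 = 13561
60–74: 16855 × 0.938 = 15810
75+: 3941 × 0.975 + 20659 × 0.667 = 3842 + 13780 = 17622
Net migration: 0–14 + 100 → 5580; 15–29 − 110 → 9252; 30–44 − 380 → 5263; 45–59 + 360 → 13921; 60–74 − 280 → 15530; 75+ − 200 → 17422
Giving 5580 / 9252 / 5263 / 13921 / 15530 / 17422.
After projecting period 3:
Births: 9252 × 0.37 = 3423 ; 5263 × 0.234 = 1232 → 4655
15–29: 5580 × 0.963 = 5374
30–44: 9252 × 0.979 = 9058
45–59: 5263 × 0.948 = 4989
60–74: 13921 × 0.938 = 13058
75+: 15530 × 0.975 + 17422 × 0.667 = 15142 + 11620 = 26762
Net migration: 0–14 + 100 → 4755; 15–29 − 110 → 5264; 30–44 − 380 → 8678; 45–59 + 360 → 5349; 60–74 − 280 → 12778; 75+ − 200 → 26562
Giving 4755 / 5264 / 8678 / 5349 / 12778 / 26562.
After projecting period 4:
Births: 5264 × 0.37 = 1948 ; 8678 × 0.234 = 2031 → 3979
15–29: 4755 × 0.963 = 4579
30–44: 5264 × 0.979 = 5153
45–59: 8678 × 0.948 = 8227
60–74: 5349 × 0.938 = 5017
75+: 12778 × 0.975 + 26562 × 0.667 = 12459 + 17717 = 30176
Net migration: 0–14 + 100 → 4079; 15–29 − 110 → 4469; 30–44 − 380 → 4773; 45–59 + 360 → 8587; 60–74 − 280 → 4737; 75+ − 200 → 29976
Giving 4079 / 4469 / 4773 / 8587 / 4737 / 29976.
Total after period 4: 4079 + 4469 + 4773 + 8587 + 4737 + 29976 = 56621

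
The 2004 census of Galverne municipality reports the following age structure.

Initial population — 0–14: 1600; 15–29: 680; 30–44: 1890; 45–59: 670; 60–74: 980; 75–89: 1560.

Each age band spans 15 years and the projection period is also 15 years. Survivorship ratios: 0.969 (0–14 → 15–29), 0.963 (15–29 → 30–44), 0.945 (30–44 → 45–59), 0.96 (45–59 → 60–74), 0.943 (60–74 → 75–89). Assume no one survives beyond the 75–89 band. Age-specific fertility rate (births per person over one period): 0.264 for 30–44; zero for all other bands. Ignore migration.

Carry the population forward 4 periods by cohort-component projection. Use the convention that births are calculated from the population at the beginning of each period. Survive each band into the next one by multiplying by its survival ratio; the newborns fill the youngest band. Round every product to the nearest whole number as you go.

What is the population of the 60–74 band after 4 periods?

1355

Period 1:
Births: 1890 * 0.264 = 499
15–29: 1600 * 0.969 = 1550
30–44: 680 * 0.963 = 655
45–59: 1890 * 0.945 = 1786
60–74: 670 * 0.96 = 643
75–89: 980 * 0.943 = 924
End of period: [499, 1550, 655, 1786, 643, 924]
Period 2:
Births: 655 * 0.264 = 173
15–29: 499 * 0.969 = 484
30–44: 1550 * 0.963 = 1493
45–59: 655 * 0.945 = 619
60–74: 1786 * 0.96 = 1715
75–89: 643 * 0.943 = 606
End of period: [173, 484, 1493, 619, 1715, 606]
Period 3:
Births: 1493 * 0.264 = 394
15–29: 173 * 0.969 = 168
30–44: 484 * 0.963 = 466
45–59: 1493 * 0.945 = 1411
60–74: 619 * 0.96 = 594
75–89: 1715 * 0.943 = 1617
End of period: [394, 168, 466, 1411, 594, 1617]
Period 4:
Births: 466 * 0.264 = 123
15–29: 394 * 0.969 = 382
30–44: 168 * 0.963 = 162
45–59: 466 * 0.945 = 440
60–74: 1411 * 0.96 = 1355
75–89: 594 * 0.943 = 560
End of period: [123, 382, 162, 440, 1355, 560]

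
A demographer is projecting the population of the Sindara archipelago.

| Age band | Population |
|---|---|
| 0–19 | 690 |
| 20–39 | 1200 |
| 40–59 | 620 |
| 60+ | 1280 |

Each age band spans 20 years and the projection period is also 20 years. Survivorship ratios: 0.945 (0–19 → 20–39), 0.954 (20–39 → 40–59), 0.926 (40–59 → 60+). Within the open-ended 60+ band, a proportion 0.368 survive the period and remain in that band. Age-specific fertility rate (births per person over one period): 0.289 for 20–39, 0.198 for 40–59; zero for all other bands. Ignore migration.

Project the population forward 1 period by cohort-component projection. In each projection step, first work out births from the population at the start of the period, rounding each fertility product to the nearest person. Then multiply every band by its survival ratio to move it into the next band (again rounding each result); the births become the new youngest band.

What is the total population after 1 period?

[period 1]
Births: 1200 * 0.289 = 347  |  620 * 0.198 = 123 → 470
20–39: 690 * 0.945 = 652
40–59: 1200 * 0.954 = 1145
60+: 620 * 0.926 + 1280 * 0.368 = 574 + 471 = 1045
Population now: 0–19=470, 20–39=652, 40–59=1145, 60+=1045
Total after period 1: 470 + 652 + 1145 + 1045 = 3312

3312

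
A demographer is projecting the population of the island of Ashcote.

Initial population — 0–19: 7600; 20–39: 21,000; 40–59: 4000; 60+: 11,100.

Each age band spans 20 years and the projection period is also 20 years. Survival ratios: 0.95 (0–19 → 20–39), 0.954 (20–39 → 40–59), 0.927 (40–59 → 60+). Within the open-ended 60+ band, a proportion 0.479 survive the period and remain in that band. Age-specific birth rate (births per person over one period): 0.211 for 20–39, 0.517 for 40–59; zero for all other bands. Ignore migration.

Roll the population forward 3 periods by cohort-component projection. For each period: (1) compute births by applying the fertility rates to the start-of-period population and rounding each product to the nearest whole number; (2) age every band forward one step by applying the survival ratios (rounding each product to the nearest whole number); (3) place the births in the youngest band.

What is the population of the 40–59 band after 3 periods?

Period 1.
Births: 21000 × 0.211 = 4431, 4000 × 0.517 = 2068 → total 6499
20–39: 7600 × 0.95 = 7220
40–59: 21000 × 0.954 = 20034
60+: 4000 × 0.927 + 11100 × 0.479 = 3708 + 5317 = 9025
→ [6499, 7220, 20034, 9025]
Period 2.
Births: 7220 × 0.211 = 1523, 20034 × 0.517 = 10358 → total 11881
20–39: 6499 × 0.95 = 6174
40–59: 7220 × 0.954 = 6888
60+: 20034 × 0.927 + 9025 × 0.479 = 18572 + 4323 = 22895
→ [11881, 6174, 6888, 22895]
Period 3.
Births: 6174 × 0.211 = 1303, 6888 × 0.517 = 3561 → total 4864
20–39: 11881 × 0.95 = 11287
40–59: 6174 × 0.954 = 5890
60+: 6888 × 0.927 + 22895 × 0.479 = 6385 + 10967 = 17352
→ [4864, 11287, 5890, 17352]

5890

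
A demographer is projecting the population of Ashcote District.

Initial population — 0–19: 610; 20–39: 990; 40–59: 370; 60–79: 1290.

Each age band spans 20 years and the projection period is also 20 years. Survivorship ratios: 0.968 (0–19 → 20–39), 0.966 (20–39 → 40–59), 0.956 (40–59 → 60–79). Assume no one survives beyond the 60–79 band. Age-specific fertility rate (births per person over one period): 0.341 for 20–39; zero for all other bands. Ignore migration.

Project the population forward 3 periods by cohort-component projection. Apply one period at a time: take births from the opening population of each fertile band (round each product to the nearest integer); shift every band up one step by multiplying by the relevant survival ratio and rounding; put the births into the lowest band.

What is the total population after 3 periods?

1168

Numbering the groups 1..4 from youngest to oldest:
Period 1:
Births: 990 × 0.341 = 338
Group 2: 610 × 0.968 = 590
Group 3: 990 × 0.966 = 956
Group 4: 370 × 0.956 = 354
Population now: 0–19=338, 20–39=590, 40–59=956, 60–79=354
Period 2:
Births: 590 × 0.341 = 201
Group 2: 338 × 0.968 = 327
Group 3: 590 × 0.966 = 570
Group 4: 956 × 0.956 = 914
Population now: 0–19=201, 20–39=327, 40–59=570, 60–79=914
Period 3:
Births: 327 × 0.341 = 112
Group 2: 201 × 0.968 = 195
Group 3: 327 × 0.966 = 316
Group 4: 570 × 0.956 = 545
Population now: 0–19=112, 20–39=195, 40–59=316, 60–79=545
Total after period 3: 112 + 195 + 316 + 545 = 1168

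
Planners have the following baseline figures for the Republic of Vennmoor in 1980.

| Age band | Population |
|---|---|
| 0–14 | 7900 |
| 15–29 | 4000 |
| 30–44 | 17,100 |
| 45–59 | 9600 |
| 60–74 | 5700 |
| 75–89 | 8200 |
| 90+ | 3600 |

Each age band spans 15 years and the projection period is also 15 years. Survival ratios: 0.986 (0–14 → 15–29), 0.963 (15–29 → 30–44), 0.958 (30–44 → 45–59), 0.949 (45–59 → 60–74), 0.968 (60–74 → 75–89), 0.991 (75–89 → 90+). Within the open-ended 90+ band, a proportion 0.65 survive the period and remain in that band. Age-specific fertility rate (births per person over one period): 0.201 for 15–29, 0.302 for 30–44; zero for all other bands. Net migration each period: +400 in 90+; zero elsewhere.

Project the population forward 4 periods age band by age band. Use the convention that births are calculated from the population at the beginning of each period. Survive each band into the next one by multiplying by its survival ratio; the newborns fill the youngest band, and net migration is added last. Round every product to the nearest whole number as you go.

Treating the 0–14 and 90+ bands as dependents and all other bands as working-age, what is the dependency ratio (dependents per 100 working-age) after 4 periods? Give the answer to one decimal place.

133.9

Let group 1 be 0–14 through group 7 = 90+.
Period 1:
Births: 4000 * 0.201 = 804, 17100 * 0.302 = 5164 ⇒ total 5968
Group 2: 7900 * 0.986 = 7789
Group 3: 4000 * 0.963 = 3852
Group 4: 17100 * 0.958 = 16382
Group 5: 9600 * 0.949 = 9110
Group 6: 5700 * 0.968 = 5518
Group 7: 8200 * 0.991 + 3600 * 0.65 = 8126 + 2340 = 10466
Net migration: Group 7 + 400 → 10866
End of period: [5968, 7789, 3852, 16382, 9110, 5518, 10866]
Period 2:
Births: 7789 * 0.201 = 1566, 3852 * 0.302 = 1163 ⇒ total 2729
Group 2: 5968 * 0.986 = 5884
Group 3: 7789 * 0.963 = 7501
Group 4: 3852 * 0.958 = 3690
Group 5: 16382 * 0.949 = 15547
Group 6: 9110 * 0.968 = 8818
Group 7: 5518 * 0.991 + 10866 * 0.65 = 5468 + 7063 = 12531
Net migration: Group 7 + 400 → 12931
End of period: [2729, 5884, 7501, 3690, 15547, 8818, 12931]
Period 3:
Births: 5884 * 0.201 = 1183, 7501 * 0.302 = 2265 ⇒ total 3448
Group 2: 2729 * 0.986 = 2691
Group 3: 5884 * 0.963 = 5666
Group 4: 7501 * 0.958 = 7186
Group 5: 3690 * 0.949 = 3502
Group 6: 15547 * 0.968 = 15049
Group 7: 8818 * 0.991 + 12931 * 0.65 = 8739 + 8405 = 17144
Net migration: Group 7 + 400 → 17544
End of period: [3448, 2691, 5666, 7186, 3502, 15049, 17544]
Period 4:
Births: 2691 * 0.201 = 541, 5666 * 0.302 = 1711 ⇒ total 2252
Group 2: 3448 * 0.986 = 3400
Group 3: 2691 * 0.963 = 2591
Group 4: 5666 * 0.958 = 5428
Group 5: 7186 * 0.949 = 6820
Group 6: 3502 * 0.968 = 3390
Group 7: 15049 * 0.991 + 17544 * 0.65 = 14914 + 11404 = 26318
Net migration: Group 7 + 400 → 26718
End of period: [2252, 3400, 2591, 5428, 6820, 3390, 26718]
Dependents (band 0–14 + band 90+) = 2252 + 26718 = 28970; working-age = 21629; ratio = 28970/21629 × 100 = 133.9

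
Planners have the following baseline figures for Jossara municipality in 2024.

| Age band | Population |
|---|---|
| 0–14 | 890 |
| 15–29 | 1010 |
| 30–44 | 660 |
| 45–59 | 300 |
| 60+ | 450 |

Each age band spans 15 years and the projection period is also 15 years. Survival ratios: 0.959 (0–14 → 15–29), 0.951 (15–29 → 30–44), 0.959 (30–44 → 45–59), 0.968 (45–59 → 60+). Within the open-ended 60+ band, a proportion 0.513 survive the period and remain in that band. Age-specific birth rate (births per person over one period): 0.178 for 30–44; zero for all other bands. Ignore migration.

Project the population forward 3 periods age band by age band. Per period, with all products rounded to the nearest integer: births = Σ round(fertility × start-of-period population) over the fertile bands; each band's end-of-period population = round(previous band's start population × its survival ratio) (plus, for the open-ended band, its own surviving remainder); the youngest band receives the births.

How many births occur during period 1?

After projecting period 1:
Births: 660 × 0.178 = 117
15–29: 890 × 0.959 = 854
30–44: 1010 × 0.951 = 961
45–59: 660 × 0.959 = 633
60+: 300 × 0.968 + 450 × 0.513 = 290 + 231 = 521
Giving 117 / 854 / 961 / 633 / 521.

117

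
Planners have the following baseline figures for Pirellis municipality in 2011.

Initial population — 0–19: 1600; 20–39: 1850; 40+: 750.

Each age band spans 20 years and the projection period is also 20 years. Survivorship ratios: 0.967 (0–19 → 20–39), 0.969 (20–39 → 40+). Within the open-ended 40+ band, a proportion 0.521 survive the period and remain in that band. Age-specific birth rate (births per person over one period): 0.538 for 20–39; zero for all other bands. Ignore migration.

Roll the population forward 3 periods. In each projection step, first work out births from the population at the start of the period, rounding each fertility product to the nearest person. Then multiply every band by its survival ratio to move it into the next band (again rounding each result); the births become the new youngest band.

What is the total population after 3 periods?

Period 1.
Births: 1850 * 0.538 = 995
20–39: 1600 * 0.967 = 1547
40+: 1850 * 0.969 + 750 * 0.521 = 1793 + 391 = 2184
Giving 995 / 1547 / 2184.
Period 2.
Births: 1547 * 0.538 = 832
20–39: 995 * 0.967 = 962
40+: 1547 * 0.969 + 2184 * 0.521 = 1499 + 1138 = 2637
Giving 832 / 962 / 2637.
Period 3.
Births: 962 * 0.538 = 518
20–39: 832 * 0.967 = 805
40+: 962 * 0.969 + 2637 * 0.521 = 932 + 1374 = 2306
Giving 518 / 805 / 2306.
Total after period 3: 518 + 805 + 2306 = 3629

3629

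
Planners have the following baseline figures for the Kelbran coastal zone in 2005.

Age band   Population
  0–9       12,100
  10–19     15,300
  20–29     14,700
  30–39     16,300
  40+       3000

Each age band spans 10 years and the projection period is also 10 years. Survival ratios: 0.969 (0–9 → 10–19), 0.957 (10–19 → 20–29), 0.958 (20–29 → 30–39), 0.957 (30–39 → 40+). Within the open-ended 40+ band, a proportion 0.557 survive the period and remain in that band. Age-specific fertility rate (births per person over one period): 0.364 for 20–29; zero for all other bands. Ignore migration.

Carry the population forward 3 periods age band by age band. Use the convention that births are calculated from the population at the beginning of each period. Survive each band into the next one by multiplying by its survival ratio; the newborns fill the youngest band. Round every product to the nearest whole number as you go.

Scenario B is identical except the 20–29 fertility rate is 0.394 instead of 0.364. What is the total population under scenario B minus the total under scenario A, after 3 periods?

Call the bands 1 to 5, youngest first.
[period 1]
Births: 14700 × 0.364 = 5351
Band 2: 12100 × 0.969 = 11725
Band 3: 15300 × 0.957 = 14642
Band 4: 14700 × 0.958 = 14083
Band 5: 16300 × 0.957 + 3000 × 0.557 = 15599 + 1671 = 17270
→ [5351, 11725, 14642, 14083, 17270]
[period 2]
Births: 14642 × 0.364 = 5330
Band 2: 5351 × 0.969 = 5185
Band 3: 11725 × 0.957 = 11221
Band 4: 14642 × 0.958 = 14027
Band 5: 14083 × 0.957 + 17270 × 0.557 = 13477 + 9619 = 23096
→ [5330, 5185, 11221, 14027, 23096]
[period 3]
Births: 11221 × 0.364 = 4084
Band 2: 5330 × 0.969 = 5165
Band 3: 5185 × 0.957 = 4962
Band 4: 11221 × 0.958 = 10750
Band 5: 14027 × 0.957 + 23096 × 0.557 = 13424 + 12864 = 26288
→ [4084, 5165, 4962, 10750, 26288]
Scenario A total after 3 periods: 51249
Scenario B projection —
[period 1]
Births: 14700 × 0.394 = 5792
Band 2: 12100 × 0.969 = 11725
Band 3: 15300 × 0.957 = 14642
Band 4: 14700 × 0.958 = 14083
Band 5: 16300 × 0.957 + 3000 × 0.557 = 15599 + 1671 = 17270
→ [5792, 11725, 14642, 14083, 17270]
[period 2]
Births: 14642 × 0.394 = 5769
Band 2: 5792 × 0.969 = 5612
Band 3: 11725 × 0.957 = 11221
Band 4: 14642 × 0.958 = 14027
Band 5: 14083 × 0.957 + 17270 × 0.557 = 13477 + 9619 = 23096
→ [5769, 5612, 11221, 14027, 23096]
[period 3]
Births: 11221 × 0.394 = 4421
Band 2: 5769 × 0.969 = 5590
Band 3: 5612 × 0.957 = 5371
Band 4: 11221 × 0.958 = 10750
Band 5: 14027 × 0.957 + 23096 × 0.557 = 13424 + 12864 = 26288
→ [4421, 5590, 5371, 10750, 26288]
Scenario B total after 3 periods: 52420
Difference B − A = 52420 − 51249 = 1171

1171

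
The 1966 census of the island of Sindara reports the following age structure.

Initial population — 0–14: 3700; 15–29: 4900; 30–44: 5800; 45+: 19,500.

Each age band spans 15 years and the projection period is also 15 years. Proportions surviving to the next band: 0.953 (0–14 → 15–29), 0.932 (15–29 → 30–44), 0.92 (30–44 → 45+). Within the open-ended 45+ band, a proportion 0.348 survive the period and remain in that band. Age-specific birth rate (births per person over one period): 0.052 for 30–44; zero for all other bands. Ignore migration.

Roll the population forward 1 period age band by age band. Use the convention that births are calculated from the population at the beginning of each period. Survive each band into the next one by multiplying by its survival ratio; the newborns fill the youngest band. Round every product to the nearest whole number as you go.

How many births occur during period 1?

After projecting period 1:
Births: 5800 * 0.052 = 302
15–29: 3700 * 0.953 = 3526
30–44: 4900 * 0.932 = 4567
45+: 5800 * 0.92 + 19500 * 0.348 = 5336 + 6786 = 12122
Population now: 0–14=302, 15–29=3526, 30–44=4567, 45+=12122

302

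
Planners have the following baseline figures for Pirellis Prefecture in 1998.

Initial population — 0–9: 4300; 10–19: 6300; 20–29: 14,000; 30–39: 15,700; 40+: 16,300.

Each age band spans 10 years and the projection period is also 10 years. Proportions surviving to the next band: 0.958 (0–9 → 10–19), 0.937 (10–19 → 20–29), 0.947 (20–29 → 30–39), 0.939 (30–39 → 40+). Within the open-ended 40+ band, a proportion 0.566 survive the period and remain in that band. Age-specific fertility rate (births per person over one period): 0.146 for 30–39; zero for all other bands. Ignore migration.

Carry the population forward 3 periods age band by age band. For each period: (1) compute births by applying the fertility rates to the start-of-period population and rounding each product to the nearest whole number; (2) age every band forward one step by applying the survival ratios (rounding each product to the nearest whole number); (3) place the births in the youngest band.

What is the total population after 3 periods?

28357

— Period 1 —
Births: 15700 × 0.146 = 2292
10–19: 4300 × 0.958 = 4119
20–29: 6300 × 0.937 = 5903
30–39: 14000 × 0.947 = 13258
40+: 15700 × 0.939 + 16300 × 0.566 = 14742 + 9226 = 23968
End of period: [2292, 4119, 5903, 13258, 23968]
— Period 2 —
Births: 13258 × 0.146 = 1936
10–19: 2292 × 0.958 = 2196
20–29: 4119 × 0.937 = 3860
30–39: 5903 × 0.947 = 5590
40+: 13258 × 0.939 + 23968 × 0.566 = 12449 + 13566 = 26015
End of period: [1936, 2196, 3860, 5590, 26015]
— Period 3 —
Births: 5590 × 0.146 = 816
10–19: 1936 × 0.958 = 1855
20–29: 2196 × 0.937 = 2058
30–39: 3860 × 0.947 = 3655
40+: 5590 × 0.939 + 26015 × 0.566 = 5249 + 14724 = 19973
End of period: [816, 1855, 2058, 3655, 19973]
Total after period 3: 816 + 1855 + 2058 + 3655 + 19973 = 28357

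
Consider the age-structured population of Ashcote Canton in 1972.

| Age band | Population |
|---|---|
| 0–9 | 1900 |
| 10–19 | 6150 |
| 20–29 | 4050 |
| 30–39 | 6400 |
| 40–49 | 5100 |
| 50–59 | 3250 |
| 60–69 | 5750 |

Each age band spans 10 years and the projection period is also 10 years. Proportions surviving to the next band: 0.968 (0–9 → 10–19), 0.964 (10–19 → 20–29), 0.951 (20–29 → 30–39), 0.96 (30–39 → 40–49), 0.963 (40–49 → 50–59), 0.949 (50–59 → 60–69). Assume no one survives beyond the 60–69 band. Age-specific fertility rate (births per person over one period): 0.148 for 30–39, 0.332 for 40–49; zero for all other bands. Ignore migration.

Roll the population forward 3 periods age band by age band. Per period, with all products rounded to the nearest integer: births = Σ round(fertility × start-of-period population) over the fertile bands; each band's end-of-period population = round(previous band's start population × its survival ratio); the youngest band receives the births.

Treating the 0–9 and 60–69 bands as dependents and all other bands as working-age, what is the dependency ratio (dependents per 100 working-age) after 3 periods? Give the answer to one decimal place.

(Groups numbered youngest = 1 to oldest = 7.)
Period 1.
Births: 6400 * 0.148 = 947 ; 5100 * 0.332 = 1693 → total 2640
Group 2: 1900 * 0.968 = 1839
Group 3: 6150 * 0.964 = 5929
Group 4: 4050 * 0.951 = 3852
Group 5: 6400 * 0.96 = 6144
Group 6: 5100 * 0.963 = 4911
Group 7: 3250 * 0.949 = 3084
Giving 2640 / 1839 / 5929 / 3852 / 6144 / 4911 / 3084.
Period 2.
Births: 3852 * 0.148 = 570 ; 6144 * 0.332 = 2040 → total 2610
Group 2: 2640 * 0.968 = 2556
Group 3: 1839 * 0.964 = 1773
Group 4: 5929 * 0.951 = 5638
Group 5: 3852 * 0.96 = 3698
Group 6: 6144 * 0.963 = 5917
Group 7: 4911 * 0.949 = 4661
Giving 2610 / 2556 / 1773 / 5638 / 3698 / 5917 / 4661.
Period 3.
Births: 5638 * 0.148 = 834 ; 3698 * 0.332 = 1228 → total 2062
Group 2: 2610 * 0.968 = 2526
Group 3: 2556 * 0.964 = 2464
Group 4: 1773 * 0.951 = 1686
Group 5: 5638 * 0.96 = 5412
Group 6: 3698 * 0.963 = 3561
Group 7: 5917 * 0.949 = 5615
Giving 2062 / 2526 / 2464 / 1686 / 5412 / 3561 / 5615.
Dependents (band 0–9 + band 60–69) = 2062 + 5615 = 7677; working-age = 15649; ratio = 7677/15649 × 100 = 49.1

49.1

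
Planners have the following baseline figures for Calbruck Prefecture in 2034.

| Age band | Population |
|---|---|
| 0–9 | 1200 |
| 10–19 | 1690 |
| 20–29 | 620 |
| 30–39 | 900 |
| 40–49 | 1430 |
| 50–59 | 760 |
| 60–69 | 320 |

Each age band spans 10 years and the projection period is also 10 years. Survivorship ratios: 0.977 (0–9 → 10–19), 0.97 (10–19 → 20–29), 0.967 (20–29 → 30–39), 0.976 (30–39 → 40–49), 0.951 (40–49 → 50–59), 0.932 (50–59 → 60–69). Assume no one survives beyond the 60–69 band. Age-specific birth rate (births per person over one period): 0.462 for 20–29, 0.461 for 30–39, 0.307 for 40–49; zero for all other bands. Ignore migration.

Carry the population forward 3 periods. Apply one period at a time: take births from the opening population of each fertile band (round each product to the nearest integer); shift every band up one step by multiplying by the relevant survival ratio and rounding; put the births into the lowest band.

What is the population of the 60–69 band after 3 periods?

After projecting period 1:
Births: 620 × 0.462 = 286, 900 × 0.461 = 415, 1430 × 0.307 = 439 → 1140
10–19: 1200 × 0.977 = 1172
20–29: 1690 × 0.97 = 1639
30–39: 620 × 0.967 = 600
40–49: 900 × 0.976 = 878
50–59: 1430 × 0.951 = 1360
60–69: 760 × 0.932 = 708
End of period: [1140, 1172, 1639, 600, 878, 1360, 708]
After projecting period 2:
Births: 1639 × 0.462 = 757, 600 × 0.461 = 277, 878 × 0.307 = 270 → 1304
10–19: 1140 × 0.977 = 1114
20–29: 1172 × 0.97 = 1137
30–39: 1639 × 0.967 = 1585
40–49: 600 × 0.976 = 586
50–59: 878 × 0.951 = 835
60–69: 1360 × 0.932 = 1268
End of period: [1304, 1114, 1137, 1585, 586, 835, 1268]
After projecting period 3:
Births: 1137 × 0.462 = 525, 1585 × 0.461 = 731, 586 × 0.307 = 180 → 1436
10–19: 1304 × 0.977 = 1274
20–29: 1114 × 0.97 = 1081
30–39: 1137 × 0.967 = 1099
40–49: 1585 × 0.976 = 1547
50–59: 586 × 0.951 = 557
60–69: 835 × 0.932 = 778
End of period: [1436, 1274, 1081, 1099, 1547, 557, 778]

778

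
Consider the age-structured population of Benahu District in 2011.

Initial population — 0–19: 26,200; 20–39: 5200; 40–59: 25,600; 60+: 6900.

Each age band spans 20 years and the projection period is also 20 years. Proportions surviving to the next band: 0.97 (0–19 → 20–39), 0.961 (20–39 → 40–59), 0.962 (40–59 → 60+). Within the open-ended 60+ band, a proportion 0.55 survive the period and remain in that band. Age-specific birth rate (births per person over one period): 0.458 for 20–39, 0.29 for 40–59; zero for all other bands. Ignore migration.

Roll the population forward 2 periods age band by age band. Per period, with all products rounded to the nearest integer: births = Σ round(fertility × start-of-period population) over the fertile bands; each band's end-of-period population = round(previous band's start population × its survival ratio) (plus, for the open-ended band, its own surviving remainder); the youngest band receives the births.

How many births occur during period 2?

[period 1]
Births: 5200 * 0.458 = 2382  |  25600 * 0.29 = 7424 — total 9806
20–39: 26200 * 0.97 = 25414
40–59: 5200 * 0.961 = 4997
60+: 25600 * 0.962 + 6900 * 0.55 = 24627 + 3795 = 28422
→ [9806, 25414, 4997, 28422]
[period 2]
Births: 25414 * 0.458 = 11640  |  4997 * 0.29 = 1449 — total 13089
20–39: 9806 * 0.97 = 9512
40–59: 25414 * 0.961 = 24423
60+: 4997 * 0.962 + 28422 * 0.55 = 4807 + 15632 = 20439
→ [13089, 9512, 24423, 20439]

13089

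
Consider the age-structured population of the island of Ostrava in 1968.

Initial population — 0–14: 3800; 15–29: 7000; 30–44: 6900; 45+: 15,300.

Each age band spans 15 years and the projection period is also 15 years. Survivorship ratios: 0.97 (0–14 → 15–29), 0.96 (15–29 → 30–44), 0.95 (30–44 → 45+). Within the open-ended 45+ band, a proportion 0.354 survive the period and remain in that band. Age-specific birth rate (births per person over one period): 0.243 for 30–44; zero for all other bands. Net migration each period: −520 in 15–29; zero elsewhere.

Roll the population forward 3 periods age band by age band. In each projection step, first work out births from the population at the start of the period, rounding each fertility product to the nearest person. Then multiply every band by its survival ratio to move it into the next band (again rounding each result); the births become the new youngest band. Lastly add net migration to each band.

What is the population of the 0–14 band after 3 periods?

— Period 1 —
Births: 6900 × 0.243 = 1677
15–29: 3800 × 0.97 = 3686
30–44: 7000 × 0.96 = 6720
45+: 6900 × 0.95 + 15300 × 0.354 = 6555 + 5416 = 11971
Net migration: 15–29 − 520 → 3166
→ [1677, 3166, 6720, 11971]
— Period 2 —
Births: 6720 × 0.243 = 1633
15–29: 1677 × 0.97 = 1627
30–44: 3166 × 0.96 = 3039
45+: 6720 × 0.95 + 11971 × 0.354 = 6384 + 4238 = 10622
Net migration: 15–29 − 520 → 1107
→ [1633, 1107, 3039, 10622]
— Period 3 —
Births: 3039 × 0.243 = 738
15–29: 1633 × 0.97 = 1584
30–44: 1107 × 0.96 = 1063
45+: 3039 × 0.95 + 10622 × 0.354 = 2887 + 3760 = 6647
Net migration: 15–29 − 520 → 1064
→ [738, 1064, 1063, 6647]

738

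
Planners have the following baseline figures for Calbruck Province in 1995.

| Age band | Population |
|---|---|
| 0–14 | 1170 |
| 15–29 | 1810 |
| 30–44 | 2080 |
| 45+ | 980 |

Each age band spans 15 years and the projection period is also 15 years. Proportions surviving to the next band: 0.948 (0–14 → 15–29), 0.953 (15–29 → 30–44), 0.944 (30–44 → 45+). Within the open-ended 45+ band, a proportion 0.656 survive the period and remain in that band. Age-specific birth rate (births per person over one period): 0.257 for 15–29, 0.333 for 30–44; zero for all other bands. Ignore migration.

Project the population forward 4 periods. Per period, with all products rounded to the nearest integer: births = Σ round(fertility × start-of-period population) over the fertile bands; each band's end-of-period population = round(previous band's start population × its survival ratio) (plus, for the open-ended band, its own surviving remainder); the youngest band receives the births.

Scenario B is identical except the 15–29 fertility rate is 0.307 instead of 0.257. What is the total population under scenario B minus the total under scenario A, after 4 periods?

Period 1.
Births: 1810 * 0.257 = 465, 2080 * 0.333 = 693 → total 1158
15–29: 1170 * 0.948 = 1109
30–44: 1810 * 0.953 = 1725
45+: 2080 * 0.944 + 980 * 0.656 = 1964 + 643 = 2607
Giving 1158 / 1109 / 1725 / 2607.
Period 2.
Births: 1109 * 0.257 = 285, 1725 * 0.333 = 574 → total 859
15–29: 1158 * 0.948 = 1098
30–44: 1109 * 0.953 = 1057
45+: 1725 * 0.944 + 2607 * 0.656 = 1628 + 1710 = 3338
Giving 859 / 1098 / 1057 / 3338.
Period 3.
Births: 1098 * 0.257 = 282, 1057 * 0.333 = 352 → total 634
15–29: 859 * 0.948 = 814
30–44: 1098 * 0.953 = 1046
45+: 1057 * 0.944 + 3338 * 0.656 = 998 + 2190 = 3188
Giving 634 / 814 / 1046 / 3188.
Period 4.
Births: 814 * 0.257 = 209, 1046 * 0.333 = 348 → total 557
15–29: 634 * 0.948 = 601
30–44: 814 * 0.953 = 776
45+: 1046 * 0.944 + 3188 * 0.656 = 987 + 2091 = 3078
Giving 557 / 601 / 776 / 3078.
Scenario A total after 4 periods: 5012
Scenario B projection —
Period 1.
Births: 1810 * 0.307 = 556, 2080 * 0.333 = 693 → total 1249
15–29: 1170 * 0.948 = 1109
30–44: 1810 * 0.953 = 1725
45+: 2080 * 0.944 + 980 * 0.656 = 1964 + 643 = 2607
Giving 1249 / 1109 / 1725 / 2607.
Period 2.
Births: 1109 * 0.307 = 340, 1725 * 0.333 = 574 → total 914
15–29: 1249 * 0.948 = 1184
30–44: 1109 * 0.953 = 1057
45+: 1725 * 0.944 + 2607 * 0.656 = 1628 + 1710 = 3338
Giving 914 / 1184 / 1057 / 3338.
Period 3.
Births: 1184 * 0.307 = 363, 1057 * 0.333 = 352 → total 715
15–29: 914 * 0.948 = 866
30–44: 1184 * 0.953 = 1128
45+: 1057 * 0.944 + 3338 * 0.656 = 998 + 2190 = 3188
Giving 715 / 866 / 1128 / 3188.
Period 4.
Births: 866 * 0.307 = 266, 1128 * 0.333 = 376 → total 642
15–29: 715 * 0.948 = 678
30–44: 866 * 0.953 = 825
45+: 1128 * 0.944 + 3188 * 0.656 = 1065 + 2091 = 3156
Giving 642 / 678 / 825 / 3156.
Scenario B total after 4 periods: 5301
Difference B − A = 5301 − 5012 = 289

289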